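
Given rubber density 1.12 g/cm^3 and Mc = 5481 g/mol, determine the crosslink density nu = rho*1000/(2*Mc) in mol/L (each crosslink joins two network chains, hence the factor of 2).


nu = rho * 1000 / (2 * Mc)
nu = 1.12 * 1000 / (2 * 5481)
nu = 1120.0 / 10962
nu = 0.1022 mol/L

0.1022 mol/L


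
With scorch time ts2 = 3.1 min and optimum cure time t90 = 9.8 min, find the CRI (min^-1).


CRI = 100 / (t90 - ts2)
= 100 / (9.8 - 3.1)
= 100 / 6.7
= 14.93 min^-1

14.93 min^-1


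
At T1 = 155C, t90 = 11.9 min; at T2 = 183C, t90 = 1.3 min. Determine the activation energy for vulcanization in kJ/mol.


T1 = 428.15 K, T2 = 456.15 K
1/T1 - 1/T2 = 1.4337e-04
ln(t1/t2) = ln(11.9/1.3) = 2.2142
Ea = 8.314 * 2.2142 / 1.4337e-04 = 128400.6995 J/mol
Ea = 128.4 kJ/mol

128.4 kJ/mol


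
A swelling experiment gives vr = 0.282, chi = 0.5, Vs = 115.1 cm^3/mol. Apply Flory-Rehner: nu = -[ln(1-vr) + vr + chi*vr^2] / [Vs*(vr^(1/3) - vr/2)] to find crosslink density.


ln(1 - vr) = ln(1 - 0.282) = -0.3313
Numerator = -((-0.3313) + 0.282 + 0.5 * 0.282^2) = 0.0095
Denominator = 115.1 * (0.282^(1/3) - 0.282/2) = 59.2497
nu = 0.0095 / 59.2497 = 1.6074e-04 mol/cm^3

1.6074e-04 mol/cm^3


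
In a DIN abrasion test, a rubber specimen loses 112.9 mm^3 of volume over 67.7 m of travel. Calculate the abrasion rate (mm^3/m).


Rate = volume_loss / distance
= 112.9 / 67.7
= 1.668 mm^3/m

1.668 mm^3/m


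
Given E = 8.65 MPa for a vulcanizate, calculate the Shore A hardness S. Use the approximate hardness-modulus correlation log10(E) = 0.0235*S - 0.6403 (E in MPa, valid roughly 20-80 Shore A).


log10(E) = 0.0235*S - 0.6403  =>  S = (log10(E) + 0.6403) / 0.0235
log10(8.65) = 0.937016
S = (0.937016 + 0.6403) / 0.0235 = 1.577316 / 0.0235
S = 67.1

Shore A = 67.1


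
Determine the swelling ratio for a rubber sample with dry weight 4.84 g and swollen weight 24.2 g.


Q = W_swollen / W_dry
Q = 24.2 / 4.84
Q = 5.0

Q = 5.0


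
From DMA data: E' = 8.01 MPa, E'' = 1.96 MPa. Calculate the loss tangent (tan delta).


tan delta = E'' / E'
= 1.96 / 8.01
= 0.2447

tan delta = 0.2447


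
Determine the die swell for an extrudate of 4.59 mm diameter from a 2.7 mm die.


Die swell ratio = D_extrudate / D_die
= 4.59 / 2.7
= 1.7

Die swell = 1.7


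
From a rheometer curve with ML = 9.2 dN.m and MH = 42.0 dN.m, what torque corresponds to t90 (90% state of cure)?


M90 = ML + 0.9 * (MH - ML)
M90 = 9.2 + 0.9 * (42.0 - 9.2)
M90 = 9.2 + 0.9 * 32.8
M90 = 38.72 dN.m

38.72 dN.m


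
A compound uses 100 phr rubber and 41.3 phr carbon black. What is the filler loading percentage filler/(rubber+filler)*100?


Filler % = filler / (rubber + filler) * 100
= 41.3 / (100 + 41.3) * 100
= 41.3 / 141.3 * 100
= 29.23%

29.23%


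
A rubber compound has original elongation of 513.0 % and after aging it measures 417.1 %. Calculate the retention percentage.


Retention = aged / original * 100
= 417.1 / 513.0 * 100
= 81.3%

81.3%


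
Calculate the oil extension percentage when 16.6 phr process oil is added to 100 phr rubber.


Oil % = oil / (100 + oil) * 100
= 16.6 / (100 + 16.6) * 100
= 16.6 / 116.6 * 100
= 14.24%

14.24%


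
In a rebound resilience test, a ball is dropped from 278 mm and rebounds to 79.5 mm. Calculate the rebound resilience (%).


Resilience = h_rebound / h_drop * 100
= 79.5 / 278 * 100
= 28.6%

28.6%


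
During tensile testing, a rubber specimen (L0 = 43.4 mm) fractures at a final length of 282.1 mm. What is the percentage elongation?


Elongation = (Lf - L0) / L0 * 100
= (282.1 - 43.4) / 43.4 * 100
= 238.7 / 43.4 * 100
= 550.0%

550.0%


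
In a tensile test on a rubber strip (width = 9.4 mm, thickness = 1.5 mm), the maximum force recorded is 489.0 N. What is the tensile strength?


Area = width * thickness = 9.4 * 1.5 = 14.1 mm^2
TS = force / area = 489.0 / 14.1 = 34.68 MPa

34.68 MPa


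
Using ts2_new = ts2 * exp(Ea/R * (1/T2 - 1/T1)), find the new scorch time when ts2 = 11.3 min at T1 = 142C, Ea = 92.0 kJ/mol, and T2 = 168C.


Convert temperatures: T1 = 142 + 273.15 = 415.15 K, T2 = 168 + 273.15 = 441.15 K
ts2_new = 11.3 * exp(92000 / 8.314 * (1/441.15 - 1/415.15))
1/T2 - 1/T1 = -1.4197e-04
ts2_new = 2.35 min

2.35 min


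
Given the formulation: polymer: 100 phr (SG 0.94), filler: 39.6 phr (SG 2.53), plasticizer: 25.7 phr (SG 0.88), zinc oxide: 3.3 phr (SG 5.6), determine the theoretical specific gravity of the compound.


Sum of weights = 168.6
Volume contributions:
  polymer: 100/0.94 = 106.3830
  filler: 39.6/2.53 = 15.6522
  plasticizer: 25.7/0.88 = 29.2045
  zinc oxide: 3.3/5.6 = 0.5893
Sum of volumes = 151.8290
SG = 168.6 / 151.8290 = 1.11

SG = 1.11


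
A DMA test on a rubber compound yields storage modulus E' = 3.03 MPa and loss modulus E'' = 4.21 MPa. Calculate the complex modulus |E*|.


|E*| = sqrt(E'^2 + E''^2)
= sqrt(3.03^2 + 4.21^2)
= sqrt(9.1809 + 17.7241)
= 5.187 MPa

5.187 MPa


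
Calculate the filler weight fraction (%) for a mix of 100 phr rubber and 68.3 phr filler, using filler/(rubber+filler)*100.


Filler % = filler / (rubber + filler) * 100
= 68.3 / (100 + 68.3) * 100
= 68.3 / 168.3 * 100
= 40.58%

40.58%


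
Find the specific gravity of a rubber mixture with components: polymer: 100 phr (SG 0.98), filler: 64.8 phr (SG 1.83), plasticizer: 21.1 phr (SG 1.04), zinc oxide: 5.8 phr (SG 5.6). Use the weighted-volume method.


Sum of weights = 191.7
Volume contributions:
  polymer: 100/0.98 = 102.0408
  filler: 64.8/1.83 = 35.4098
  plasticizer: 21.1/1.04 = 20.2885
  zinc oxide: 5.8/5.6 = 1.0357
Sum of volumes = 158.7748
SG = 191.7 / 158.7748 = 1.207

SG = 1.207


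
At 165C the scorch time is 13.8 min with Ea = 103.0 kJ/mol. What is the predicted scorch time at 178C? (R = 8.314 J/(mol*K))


Convert temperatures: T1 = 165 + 273.15 = 438.15 K, T2 = 178 + 273.15 = 451.15 K
ts2_new = 13.8 * exp(103000 / 8.314 * (1/451.15 - 1/438.15))
1/T2 - 1/T1 = -6.5766e-05
ts2_new = 6.11 min

6.11 min


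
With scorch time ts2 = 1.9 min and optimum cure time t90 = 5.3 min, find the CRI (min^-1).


CRI = 100 / (t90 - ts2)
= 100 / (5.3 - 1.9)
= 100 / 3.4
= 29.41 min^-1

29.41 min^-1


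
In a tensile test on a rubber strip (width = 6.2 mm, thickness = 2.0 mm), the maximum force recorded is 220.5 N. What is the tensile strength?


Area = width * thickness = 6.2 * 2.0 = 12.4 mm^2
TS = force / area = 220.5 / 12.4 = 17.78 MPa

17.78 MPa


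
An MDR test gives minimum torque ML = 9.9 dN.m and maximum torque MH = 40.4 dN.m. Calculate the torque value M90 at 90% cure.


M90 = ML + 0.9 * (MH - ML)
M90 = 9.9 + 0.9 * (40.4 - 9.9)
M90 = 9.9 + 0.9 * 30.5
M90 = 37.35 dN.m

37.35 dN.m


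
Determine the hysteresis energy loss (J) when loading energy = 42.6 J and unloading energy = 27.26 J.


Hysteresis loss = loading - unloading
= 42.6 - 27.26
= 15.34 J

15.34 J


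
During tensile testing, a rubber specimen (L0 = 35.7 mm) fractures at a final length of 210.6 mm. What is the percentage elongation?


Elongation = (Lf - L0) / L0 * 100
= (210.6 - 35.7) / 35.7 * 100
= 174.9 / 35.7 * 100
= 489.9%

489.9%


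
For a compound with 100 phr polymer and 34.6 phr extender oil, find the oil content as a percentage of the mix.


Oil % = oil / (100 + oil) * 100
= 34.6 / (100 + 34.6) * 100
= 34.6 / 134.6 * 100
= 25.71%

25.71%


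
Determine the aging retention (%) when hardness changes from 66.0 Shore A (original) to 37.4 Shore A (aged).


Retention = aged / original * 100
= 37.4 / 66.0 * 100
= 56.7%

56.7%


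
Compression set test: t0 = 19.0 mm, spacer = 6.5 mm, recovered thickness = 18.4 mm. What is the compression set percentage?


CS = (t0 - recovered) / (t0 - ts) * 100
= (19.0 - 18.4) / (19.0 - 6.5) * 100
= 0.6 / 12.5 * 100
= 4.8%

4.8%


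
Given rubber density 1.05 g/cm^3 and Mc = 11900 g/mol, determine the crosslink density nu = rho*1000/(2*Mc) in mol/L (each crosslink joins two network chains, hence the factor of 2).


nu = rho * 1000 / (2 * Mc)
nu = 1.05 * 1000 / (2 * 11900)
nu = 1050.0 / 23800
nu = 0.0441 mol/L

0.0441 mol/L


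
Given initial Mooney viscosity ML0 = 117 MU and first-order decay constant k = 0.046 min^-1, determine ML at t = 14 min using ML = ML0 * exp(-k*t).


ML = ML0 * exp(-k * t)
ML = 117 * exp(-0.046 * 14)
ML = 117 * 0.5252
ML = 61.45 MU

61.45 MU


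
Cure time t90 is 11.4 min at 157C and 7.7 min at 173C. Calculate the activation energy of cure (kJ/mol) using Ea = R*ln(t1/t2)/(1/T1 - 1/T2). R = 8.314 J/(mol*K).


T1 = 430.15 K, T2 = 446.15 K
1/T1 - 1/T2 = 8.3372e-05
ln(t1/t2) = ln(11.4/7.7) = 0.3924
Ea = 8.314 * 0.3924 / 8.3372e-05 = 39130.2068 J/mol
Ea = 39.13 kJ/mol

39.13 kJ/mol


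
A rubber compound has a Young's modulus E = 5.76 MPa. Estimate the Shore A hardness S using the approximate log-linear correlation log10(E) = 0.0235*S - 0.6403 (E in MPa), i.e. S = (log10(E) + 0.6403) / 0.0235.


log10(E) = 0.0235*S - 0.6403  =>  S = (log10(E) + 0.6403) / 0.0235
log10(5.76) = 0.760422
S = (0.760422 + 0.6403) / 0.0235 = 1.400722 / 0.0235
S = 59.6

Shore A = 59.6


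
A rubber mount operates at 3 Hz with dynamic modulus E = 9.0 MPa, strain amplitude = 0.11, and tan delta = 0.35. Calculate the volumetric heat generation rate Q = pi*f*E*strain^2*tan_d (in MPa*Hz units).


Q = pi * f * E * strain^2 * tan_d
= pi * 3 * 9.0 * 0.11^2 * 0.35
= pi * 3 * 9.0 * 0.0121 * 0.35
= 0.3592

Q = 0.3592


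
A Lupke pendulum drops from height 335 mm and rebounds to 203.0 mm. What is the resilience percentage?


Resilience = h_rebound / h_drop * 100
= 203.0 / 335 * 100
= 60.6%

60.6%


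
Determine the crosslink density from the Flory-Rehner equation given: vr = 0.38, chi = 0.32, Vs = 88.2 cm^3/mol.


ln(1 - vr) = ln(1 - 0.38) = -0.4780
Numerator = -((-0.4780) + 0.38 + 0.32 * 0.38^2) = 0.0518
Denominator = 88.2 * (0.38^(1/3) - 0.38/2) = 47.1266
nu = 0.0518 / 47.1266 = 0.0011 mol/cm^3

0.0011 mol/cm^3


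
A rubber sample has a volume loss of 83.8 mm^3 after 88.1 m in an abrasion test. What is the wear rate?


Rate = volume_loss / distance
= 83.8 / 88.1
= 0.951 mm^3/m

0.951 mm^3/m


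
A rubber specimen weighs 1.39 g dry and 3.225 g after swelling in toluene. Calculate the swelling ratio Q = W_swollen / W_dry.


Q = W_swollen / W_dry
Q = 3.225 / 1.39
Q = 2.32

Q = 2.32


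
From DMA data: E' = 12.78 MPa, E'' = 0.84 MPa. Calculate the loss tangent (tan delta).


tan delta = E'' / E'
= 0.84 / 12.78
= 0.0657

tan delta = 0.0657


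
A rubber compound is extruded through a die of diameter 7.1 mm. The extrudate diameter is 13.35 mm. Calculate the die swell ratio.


Die swell ratio = D_extrudate / D_die
= 13.35 / 7.1
= 1.88

Die swell = 1.88


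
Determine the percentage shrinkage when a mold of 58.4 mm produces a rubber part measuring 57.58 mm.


Shrinkage = (mold - part) / mold * 100
= (58.4 - 57.58) / 58.4 * 100
= 0.82 / 58.4 * 100
= 1.4%

1.4%


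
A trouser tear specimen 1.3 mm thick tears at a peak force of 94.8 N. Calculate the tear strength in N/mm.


Tear strength = force / thickness
= 94.8 / 1.3
= 72.92 N/mm

72.92 N/mm


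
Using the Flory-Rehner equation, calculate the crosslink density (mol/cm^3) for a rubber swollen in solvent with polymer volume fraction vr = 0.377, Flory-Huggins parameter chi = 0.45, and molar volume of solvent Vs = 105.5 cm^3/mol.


ln(1 - vr) = ln(1 - 0.377) = -0.4732
Numerator = -((-0.4732) + 0.377 + 0.45 * 0.377^2) = 0.0323
Denominator = 105.5 * (0.377^(1/3) - 0.377/2) = 56.3269
nu = 0.0323 / 56.3269 = 5.7256e-04 mol/cm^3

5.7256e-04 mol/cm^3


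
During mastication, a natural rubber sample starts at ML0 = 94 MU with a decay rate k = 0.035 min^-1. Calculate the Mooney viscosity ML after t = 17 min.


ML = ML0 * exp(-k * t)
ML = 94 * exp(-0.035 * 17)
ML = 94 * 0.5516
ML = 51.85 MU

51.85 MU


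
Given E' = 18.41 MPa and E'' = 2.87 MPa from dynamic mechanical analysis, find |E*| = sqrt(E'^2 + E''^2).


|E*| = sqrt(E'^2 + E''^2)
= sqrt(18.41^2 + 2.87^2)
= sqrt(338.9281 + 8.2369)
= 18.632 MPa

18.632 MPa


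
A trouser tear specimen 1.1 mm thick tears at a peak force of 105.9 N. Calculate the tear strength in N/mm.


Tear strength = force / thickness
= 105.9 / 1.1
= 96.27 N/mm

96.27 N/mm


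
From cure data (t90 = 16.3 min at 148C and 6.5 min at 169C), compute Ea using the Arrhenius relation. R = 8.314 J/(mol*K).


T1 = 421.15 K, T2 = 442.15 K
1/T1 - 1/T2 = 1.1278e-04
ln(t1/t2) = ln(16.3/6.5) = 0.9194
Ea = 8.314 * 0.9194 / 1.1278e-04 = 67777.2820 J/mol
Ea = 67.78 kJ/mol

67.78 kJ/mol


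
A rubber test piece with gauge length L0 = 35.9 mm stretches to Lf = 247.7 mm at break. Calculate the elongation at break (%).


Elongation = (Lf - L0) / L0 * 100
= (247.7 - 35.9) / 35.9 * 100
= 211.8 / 35.9 * 100
= 590.0%

590.0%


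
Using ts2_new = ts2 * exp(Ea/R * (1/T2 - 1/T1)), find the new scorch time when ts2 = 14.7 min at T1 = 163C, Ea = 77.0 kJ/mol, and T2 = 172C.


Convert temperatures: T1 = 163 + 273.15 = 436.15 K, T2 = 172 + 273.15 = 445.15 K
ts2_new = 14.7 * exp(77000 / 8.314 * (1/445.15 - 1/436.15))
1/T2 - 1/T1 = -4.6355e-05
ts2_new = 9.57 min

9.57 min


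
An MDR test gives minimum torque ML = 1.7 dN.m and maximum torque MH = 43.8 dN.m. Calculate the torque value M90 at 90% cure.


M90 = ML + 0.9 * (MH - ML)
M90 = 1.7 + 0.9 * (43.8 - 1.7)
M90 = 1.7 + 0.9 * 42.1
M90 = 39.59 dN.m

39.59 dN.m


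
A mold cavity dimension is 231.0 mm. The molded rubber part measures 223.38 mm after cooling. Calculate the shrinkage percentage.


Shrinkage = (mold - part) / mold * 100
= (231.0 - 223.38) / 231.0 * 100
= 7.62 / 231.0 * 100
= 3.3%

3.3%


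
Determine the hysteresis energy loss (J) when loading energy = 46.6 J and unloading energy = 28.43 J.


Hysteresis loss = loading - unloading
= 46.6 - 28.43
= 18.17 J

18.17 J


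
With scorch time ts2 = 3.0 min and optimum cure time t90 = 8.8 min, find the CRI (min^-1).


CRI = 100 / (t90 - ts2)
= 100 / (8.8 - 3.0)
= 100 / 5.8
= 17.24 min^-1

17.24 min^-1


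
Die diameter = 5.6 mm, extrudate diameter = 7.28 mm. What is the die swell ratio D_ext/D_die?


Die swell ratio = D_extrudate / D_die
= 7.28 / 5.6
= 1.3

Die swell = 1.3


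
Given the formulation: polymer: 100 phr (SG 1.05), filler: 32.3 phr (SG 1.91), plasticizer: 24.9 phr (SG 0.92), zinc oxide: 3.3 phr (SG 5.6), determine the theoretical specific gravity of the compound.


Sum of weights = 160.5
Volume contributions:
  polymer: 100/1.05 = 95.2381
  filler: 32.3/1.91 = 16.9110
  plasticizer: 24.9/0.92 = 27.0652
  zinc oxide: 3.3/5.6 = 0.5893
Sum of volumes = 139.8036
SG = 160.5 / 139.8036 = 1.148

SG = 1.148


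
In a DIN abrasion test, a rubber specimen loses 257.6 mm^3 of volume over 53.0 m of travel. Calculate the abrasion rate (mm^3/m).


Rate = volume_loss / distance
= 257.6 / 53.0
= 4.86 mm^3/m

4.86 mm^3/m


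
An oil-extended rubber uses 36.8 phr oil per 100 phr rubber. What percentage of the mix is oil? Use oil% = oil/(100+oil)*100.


Oil % = oil / (100 + oil) * 100
= 36.8 / (100 + 36.8) * 100
= 36.8 / 136.8 * 100
= 26.9%

26.9%


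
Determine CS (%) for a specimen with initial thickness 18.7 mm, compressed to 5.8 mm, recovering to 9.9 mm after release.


CS = (t0 - recovered) / (t0 - ts) * 100
= (18.7 - 9.9) / (18.7 - 5.8) * 100
= 8.8 / 12.9 * 100
= 68.2%

68.2%


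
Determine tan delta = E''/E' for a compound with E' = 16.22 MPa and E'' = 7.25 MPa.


tan delta = E'' / E'
= 7.25 / 16.22
= 0.447

tan delta = 0.447


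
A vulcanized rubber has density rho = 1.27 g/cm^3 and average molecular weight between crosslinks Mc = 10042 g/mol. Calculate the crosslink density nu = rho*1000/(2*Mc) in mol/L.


nu = rho * 1000 / (2 * Mc)
nu = 1.27 * 1000 / (2 * 10042)
nu = 1270.0 / 20084
nu = 0.0632 mol/L

0.0632 mol/L


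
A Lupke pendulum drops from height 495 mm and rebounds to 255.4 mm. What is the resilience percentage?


Resilience = h_rebound / h_drop * 100
= 255.4 / 495 * 100
= 51.6%

51.6%


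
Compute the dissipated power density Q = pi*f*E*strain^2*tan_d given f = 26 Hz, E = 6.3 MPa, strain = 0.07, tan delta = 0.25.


Q = pi * f * E * strain^2 * tan_d
= pi * 26 * 6.3 * 0.07^2 * 0.25
= pi * 26 * 6.3 * 0.0049 * 0.25
= 0.6304

Q = 0.6304


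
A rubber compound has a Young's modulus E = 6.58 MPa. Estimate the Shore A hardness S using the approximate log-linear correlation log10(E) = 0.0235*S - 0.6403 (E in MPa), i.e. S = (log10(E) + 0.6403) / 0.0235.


log10(E) = 0.0235*S - 0.6403  =>  S = (log10(E) + 0.6403) / 0.0235
log10(6.58) = 0.818226
S = (0.818226 + 0.6403) / 0.0235 = 1.458526 / 0.0235
S = 62.1

Shore A = 62.1


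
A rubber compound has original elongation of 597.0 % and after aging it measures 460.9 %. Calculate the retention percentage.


Retention = aged / original * 100
= 460.9 / 597.0 * 100
= 77.2%

77.2%


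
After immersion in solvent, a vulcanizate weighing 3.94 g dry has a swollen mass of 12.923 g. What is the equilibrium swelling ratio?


Q = W_swollen / W_dry
Q = 12.923 / 3.94
Q = 3.28

Q = 3.28


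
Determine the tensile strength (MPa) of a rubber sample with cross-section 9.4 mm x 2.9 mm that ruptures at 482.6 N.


Area = width * thickness = 9.4 * 2.9 = 27.26 mm^2
TS = force / area = 482.6 / 27.26 = 17.7 MPa

17.7 MPa


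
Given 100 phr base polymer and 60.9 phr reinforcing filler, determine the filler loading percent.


Filler % = filler / (rubber + filler) * 100
= 60.9 / (100 + 60.9) * 100
= 60.9 / 160.9 * 100
= 37.85%

37.85%


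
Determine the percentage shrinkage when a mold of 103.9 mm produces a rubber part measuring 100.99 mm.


Shrinkage = (mold - part) / mold * 100
= (103.9 - 100.99) / 103.9 * 100
= 2.91 / 103.9 * 100
= 2.8%

2.8%


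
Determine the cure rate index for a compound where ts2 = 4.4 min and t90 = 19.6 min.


CRI = 100 / (t90 - ts2)
= 100 / (19.6 - 4.4)
= 100 / 15.2
= 6.58 min^-1

6.58 min^-1


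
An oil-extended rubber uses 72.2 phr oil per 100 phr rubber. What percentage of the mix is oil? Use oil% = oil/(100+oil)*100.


Oil % = oil / (100 + oil) * 100
= 72.2 / (100 + 72.2) * 100
= 72.2 / 172.2 * 100
= 41.93%

41.93%


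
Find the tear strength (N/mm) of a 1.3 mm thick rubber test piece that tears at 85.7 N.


Tear strength = force / thickness
= 85.7 / 1.3
= 65.92 N/mm

65.92 N/mm


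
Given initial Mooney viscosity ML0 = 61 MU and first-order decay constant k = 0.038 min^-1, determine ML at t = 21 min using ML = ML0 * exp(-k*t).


ML = ML0 * exp(-k * t)
ML = 61 * exp(-0.038 * 21)
ML = 61 * 0.4502
ML = 27.46 MU

27.46 MU


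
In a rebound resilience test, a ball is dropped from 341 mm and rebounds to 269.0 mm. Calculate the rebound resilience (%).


Resilience = h_rebound / h_drop * 100
= 269.0 / 341 * 100
= 78.9%

78.9%


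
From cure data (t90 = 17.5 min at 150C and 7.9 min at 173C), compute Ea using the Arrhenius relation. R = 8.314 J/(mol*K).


T1 = 423.15 K, T2 = 446.15 K
1/T1 - 1/T2 = 1.2183e-04
ln(t1/t2) = ln(17.5/7.9) = 0.7953
Ea = 8.314 * 0.7953 / 1.2183e-04 = 54276.1740 J/mol
Ea = 54.28 kJ/mol

54.28 kJ/mol


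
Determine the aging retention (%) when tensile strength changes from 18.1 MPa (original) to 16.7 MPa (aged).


Retention = aged / original * 100
= 16.7 / 18.1 * 100
= 92.3%

92.3%


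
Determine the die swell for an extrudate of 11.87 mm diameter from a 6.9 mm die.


Die swell ratio = D_extrudate / D_die
= 11.87 / 6.9
= 1.72

Die swell = 1.72


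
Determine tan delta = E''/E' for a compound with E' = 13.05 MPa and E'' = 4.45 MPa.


tan delta = E'' / E'
= 4.45 / 13.05
= 0.341

tan delta = 0.341


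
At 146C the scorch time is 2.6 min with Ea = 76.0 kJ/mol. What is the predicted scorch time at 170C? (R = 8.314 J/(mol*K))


Convert temperatures: T1 = 146 + 273.15 = 419.15 K, T2 = 170 + 273.15 = 443.15 K
ts2_new = 2.6 * exp(76000 / 8.314 * (1/443.15 - 1/419.15))
1/T2 - 1/T1 = -1.2921e-04
ts2_new = 0.8 min

0.8 min


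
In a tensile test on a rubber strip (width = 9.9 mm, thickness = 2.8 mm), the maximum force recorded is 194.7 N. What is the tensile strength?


Area = width * thickness = 9.9 * 2.8 = 27.72 mm^2
TS = force / area = 194.7 / 27.72 = 7.02 MPa

7.02 MPa


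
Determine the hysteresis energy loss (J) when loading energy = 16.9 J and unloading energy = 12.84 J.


Hysteresis loss = loading - unloading
= 16.9 - 12.84
= 4.06 J

4.06 J


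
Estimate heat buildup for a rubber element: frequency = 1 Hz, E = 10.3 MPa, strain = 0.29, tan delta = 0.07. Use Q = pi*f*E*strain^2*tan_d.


Q = pi * f * E * strain^2 * tan_d
= pi * 1 * 10.3 * 0.29^2 * 0.07
= pi * 1 * 10.3 * 0.0841 * 0.07
= 0.1905

Q = 0.1905


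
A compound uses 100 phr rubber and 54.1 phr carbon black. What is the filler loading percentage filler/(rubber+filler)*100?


Filler % = filler / (rubber + filler) * 100
= 54.1 / (100 + 54.1) * 100
= 54.1 / 154.1 * 100
= 35.11%

35.11%


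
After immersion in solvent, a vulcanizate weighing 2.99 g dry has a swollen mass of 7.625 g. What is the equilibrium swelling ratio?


Q = W_swollen / W_dry
Q = 7.625 / 2.99
Q = 2.55

Q = 2.55


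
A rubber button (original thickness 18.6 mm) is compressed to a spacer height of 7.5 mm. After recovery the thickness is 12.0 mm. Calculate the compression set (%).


CS = (t0 - recovered) / (t0 - ts) * 100
= (18.6 - 12.0) / (18.6 - 7.5) * 100
= 6.6 / 11.1 * 100
= 59.5%

59.5%


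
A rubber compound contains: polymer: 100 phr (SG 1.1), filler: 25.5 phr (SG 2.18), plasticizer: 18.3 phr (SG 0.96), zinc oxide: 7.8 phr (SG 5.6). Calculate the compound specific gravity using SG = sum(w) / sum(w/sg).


Sum of weights = 151.6
Volume contributions:
  polymer: 100/1.1 = 90.9091
  filler: 25.5/2.18 = 11.6972
  plasticizer: 18.3/0.96 = 19.0625
  zinc oxide: 7.8/5.6 = 1.3929
Sum of volumes = 123.0617
SG = 151.6 / 123.0617 = 1.232

SG = 1.232


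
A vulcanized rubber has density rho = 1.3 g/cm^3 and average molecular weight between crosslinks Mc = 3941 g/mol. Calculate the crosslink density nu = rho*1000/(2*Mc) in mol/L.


nu = rho * 1000 / (2 * Mc)
nu = 1.3 * 1000 / (2 * 3941)
nu = 1300.0 / 7882
nu = 0.1649 mol/L

0.1649 mol/L


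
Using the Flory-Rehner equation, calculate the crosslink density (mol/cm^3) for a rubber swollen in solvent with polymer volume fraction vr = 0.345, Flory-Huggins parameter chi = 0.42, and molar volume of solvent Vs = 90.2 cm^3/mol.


ln(1 - vr) = ln(1 - 0.345) = -0.4231
Numerator = -((-0.4231) + 0.345 + 0.42 * 0.345^2) = 0.0281
Denominator = 90.2 * (0.345^(1/3) - 0.345/2) = 47.7030
nu = 0.0281 / 47.7030 = 5.8968e-04 mol/cm^3

5.8968e-04 mol/cm^3


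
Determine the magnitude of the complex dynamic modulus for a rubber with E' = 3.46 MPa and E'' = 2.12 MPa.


|E*| = sqrt(E'^2 + E''^2)
= sqrt(3.46^2 + 2.12^2)
= sqrt(11.9716 + 4.4944)
= 4.058 MPa

4.058 MPa


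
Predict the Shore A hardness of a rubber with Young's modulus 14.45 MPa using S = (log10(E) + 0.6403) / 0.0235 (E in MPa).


log10(E) = 0.0235*S - 0.6403  =>  S = (log10(E) + 0.6403) / 0.0235
log10(14.45) = 1.159868
S = (1.159868 + 0.6403) / 0.0235 = 1.800168 / 0.0235
S = 76.6

Shore A = 76.6


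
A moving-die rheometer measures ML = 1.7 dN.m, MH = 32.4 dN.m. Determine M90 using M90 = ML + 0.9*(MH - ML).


M90 = ML + 0.9 * (MH - ML)
M90 = 1.7 + 0.9 * (32.4 - 1.7)
M90 = 1.7 + 0.9 * 30.7
M90 = 29.33 dN.m

29.33 dN.m


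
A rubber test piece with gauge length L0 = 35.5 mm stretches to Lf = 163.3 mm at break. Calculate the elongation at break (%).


Elongation = (Lf - L0) / L0 * 100
= (163.3 - 35.5) / 35.5 * 100
= 127.8 / 35.5 * 100
= 360.0%

360.0%


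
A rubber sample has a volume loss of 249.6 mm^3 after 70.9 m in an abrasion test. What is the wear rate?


Rate = volume_loss / distance
= 249.6 / 70.9
= 3.52 mm^3/m

3.52 mm^3/m


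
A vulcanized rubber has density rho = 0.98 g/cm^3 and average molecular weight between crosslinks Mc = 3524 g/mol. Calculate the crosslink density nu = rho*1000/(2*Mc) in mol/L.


nu = rho * 1000 / (2 * Mc)
nu = 0.98 * 1000 / (2 * 3524)
nu = 980.0 / 7048
nu = 0.1390 mol/L

0.1390 mol/L


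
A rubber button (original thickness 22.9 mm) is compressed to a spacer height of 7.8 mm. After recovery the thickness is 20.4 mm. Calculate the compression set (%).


CS = (t0 - recovered) / (t0 - ts) * 100
= (22.9 - 20.4) / (22.9 - 7.8) * 100
= 2.5 / 15.1 * 100
= 16.6%

16.6%


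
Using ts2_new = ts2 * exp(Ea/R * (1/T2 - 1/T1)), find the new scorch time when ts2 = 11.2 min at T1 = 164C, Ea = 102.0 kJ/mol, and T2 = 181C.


Convert temperatures: T1 = 164 + 273.15 = 437.15 K, T2 = 181 + 273.15 = 454.15 K
ts2_new = 11.2 * exp(102000 / 8.314 * (1/454.15 - 1/437.15))
1/T2 - 1/T1 = -8.5629e-05
ts2_new = 3.92 min

3.92 min


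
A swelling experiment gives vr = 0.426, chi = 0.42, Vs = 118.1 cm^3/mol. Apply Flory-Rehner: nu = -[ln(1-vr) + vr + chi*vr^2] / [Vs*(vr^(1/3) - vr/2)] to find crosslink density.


ln(1 - vr) = ln(1 - 0.426) = -0.5551
Numerator = -((-0.5551) + 0.426 + 0.42 * 0.426^2) = 0.0529
Denominator = 118.1 * (0.426^(1/3) - 0.426/2) = 63.7075
nu = 0.0529 / 63.7075 = 8.3045e-04 mol/cm^3

8.3045e-04 mol/cm^3


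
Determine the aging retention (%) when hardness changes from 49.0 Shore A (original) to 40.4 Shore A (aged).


Retention = aged / original * 100
= 40.4 / 49.0 * 100
= 82.4%

82.4%


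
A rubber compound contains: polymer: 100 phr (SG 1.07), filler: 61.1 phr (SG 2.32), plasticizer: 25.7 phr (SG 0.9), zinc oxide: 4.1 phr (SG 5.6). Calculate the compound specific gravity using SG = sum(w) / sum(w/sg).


Sum of weights = 190.9
Volume contributions:
  polymer: 100/1.07 = 93.4579
  filler: 61.1/2.32 = 26.3362
  plasticizer: 25.7/0.9 = 28.5556
  zinc oxide: 4.1/5.6 = 0.7321
Sum of volumes = 149.0818
SG = 190.9 / 149.0818 = 1.281

SG = 1.281


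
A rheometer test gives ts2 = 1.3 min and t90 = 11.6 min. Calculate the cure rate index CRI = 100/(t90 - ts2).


CRI = 100 / (t90 - ts2)
= 100 / (11.6 - 1.3)
= 100 / 10.3
= 9.71 min^-1

9.71 min^-1


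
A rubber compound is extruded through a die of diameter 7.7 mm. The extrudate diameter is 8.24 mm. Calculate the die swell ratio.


Die swell ratio = D_extrudate / D_die
= 8.24 / 7.7
= 1.07

Die swell = 1.07


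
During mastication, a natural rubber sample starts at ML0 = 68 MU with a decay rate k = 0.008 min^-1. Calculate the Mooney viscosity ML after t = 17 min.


ML = ML0 * exp(-k * t)
ML = 68 * exp(-0.008 * 17)
ML = 68 * 0.8728
ML = 59.35 MU

59.35 MU


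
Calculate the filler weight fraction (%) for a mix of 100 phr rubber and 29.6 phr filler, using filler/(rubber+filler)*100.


Filler % = filler / (rubber + filler) * 100
= 29.6 / (100 + 29.6) * 100
= 29.6 / 129.6 * 100
= 22.84%

22.84%


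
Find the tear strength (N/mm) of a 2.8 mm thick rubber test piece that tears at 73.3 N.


Tear strength = force / thickness
= 73.3 / 2.8
= 26.18 N/mm

26.18 N/mm


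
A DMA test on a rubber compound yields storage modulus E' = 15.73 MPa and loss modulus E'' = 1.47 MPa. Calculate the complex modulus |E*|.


|E*| = sqrt(E'^2 + E''^2)
= sqrt(15.73^2 + 1.47^2)
= sqrt(247.4329 + 2.1609)
= 15.799 MPa

15.799 MPa


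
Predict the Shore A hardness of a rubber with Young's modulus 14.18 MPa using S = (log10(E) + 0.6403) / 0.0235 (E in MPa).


log10(E) = 0.0235*S - 0.6403  =>  S = (log10(E) + 0.6403) / 0.0235
log10(14.18) = 1.151676
S = (1.151676 + 0.6403) / 0.0235 = 1.791976 / 0.0235
S = 76.3

Shore A = 76.3


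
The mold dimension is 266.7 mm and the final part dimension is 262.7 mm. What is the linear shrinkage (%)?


Shrinkage = (mold - part) / mold * 100
= (266.7 - 262.7) / 266.7 * 100
= 4.0 / 266.7 * 100
= 1.5%

1.5%


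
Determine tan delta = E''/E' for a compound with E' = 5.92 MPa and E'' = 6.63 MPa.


tan delta = E'' / E'
= 6.63 / 5.92
= 1.1199

tan delta = 1.1199


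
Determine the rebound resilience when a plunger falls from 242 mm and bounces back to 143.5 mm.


Resilience = h_rebound / h_drop * 100
= 143.5 / 242 * 100
= 59.3%

59.3%


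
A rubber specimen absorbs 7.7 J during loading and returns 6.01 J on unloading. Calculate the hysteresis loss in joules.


Hysteresis loss = loading - unloading
= 7.7 - 6.01
= 1.69 J

1.69 J


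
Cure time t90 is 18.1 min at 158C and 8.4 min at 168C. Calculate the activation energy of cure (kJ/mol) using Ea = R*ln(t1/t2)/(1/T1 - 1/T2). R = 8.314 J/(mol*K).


T1 = 431.15 K, T2 = 441.15 K
1/T1 - 1/T2 = 5.2576e-05
ln(t1/t2) = ln(18.1/8.4) = 0.7677
Ea = 8.314 * 0.7677 / 5.2576e-05 = 121396.1887 J/mol
Ea = 121.4 kJ/mol

121.4 kJ/mol


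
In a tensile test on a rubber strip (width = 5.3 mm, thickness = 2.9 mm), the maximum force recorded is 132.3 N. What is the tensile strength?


Area = width * thickness = 5.3 * 2.9 = 15.37 mm^2
TS = force / area = 132.3 / 15.37 = 8.61 MPa

8.61 MPa


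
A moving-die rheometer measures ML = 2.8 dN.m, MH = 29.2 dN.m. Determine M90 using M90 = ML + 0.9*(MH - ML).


M90 = ML + 0.9 * (MH - ML)
M90 = 2.8 + 0.9 * (29.2 - 2.8)
M90 = 2.8 + 0.9 * 26.4
M90 = 26.56 dN.m

26.56 dN.m


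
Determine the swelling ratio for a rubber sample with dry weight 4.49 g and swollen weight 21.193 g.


Q = W_swollen / W_dry
Q = 21.193 / 4.49
Q = 4.72

Q = 4.72


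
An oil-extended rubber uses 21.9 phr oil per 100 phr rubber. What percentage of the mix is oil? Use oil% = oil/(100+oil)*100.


Oil % = oil / (100 + oil) * 100
= 21.9 / (100 + 21.9) * 100
= 21.9 / 121.9 * 100
= 17.97%

17.97%


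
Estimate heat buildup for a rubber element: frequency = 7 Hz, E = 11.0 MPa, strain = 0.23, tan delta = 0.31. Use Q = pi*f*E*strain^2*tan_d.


Q = pi * f * E * strain^2 * tan_d
= pi * 7 * 11.0 * 0.23^2 * 0.31
= pi * 7 * 11.0 * 0.0529 * 0.31
= 3.9670

Q = 3.9670


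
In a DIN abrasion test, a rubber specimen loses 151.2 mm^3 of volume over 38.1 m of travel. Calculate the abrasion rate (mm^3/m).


Rate = volume_loss / distance
= 151.2 / 38.1
= 3.969 mm^3/m

3.969 mm^3/m


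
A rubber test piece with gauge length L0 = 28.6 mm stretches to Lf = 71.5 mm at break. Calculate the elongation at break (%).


Elongation = (Lf - L0) / L0 * 100
= (71.5 - 28.6) / 28.6 * 100
= 42.9 / 28.6 * 100
= 150.0%

150.0%


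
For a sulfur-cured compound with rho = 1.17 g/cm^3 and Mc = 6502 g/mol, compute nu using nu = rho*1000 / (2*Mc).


nu = rho * 1000 / (2 * Mc)
nu = 1.17 * 1000 / (2 * 6502)
nu = 1170.0 / 13004
nu = 0.0900 mol/L

0.0900 mol/L


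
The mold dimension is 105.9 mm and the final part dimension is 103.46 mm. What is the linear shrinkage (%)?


Shrinkage = (mold - part) / mold * 100
= (105.9 - 103.46) / 105.9 * 100
= 2.44 / 105.9 * 100
= 2.3%

2.3%


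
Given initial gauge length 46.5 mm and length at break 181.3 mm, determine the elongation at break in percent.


Elongation = (Lf - L0) / L0 * 100
= (181.3 - 46.5) / 46.5 * 100
= 134.8 / 46.5 * 100
= 289.9%

289.9%


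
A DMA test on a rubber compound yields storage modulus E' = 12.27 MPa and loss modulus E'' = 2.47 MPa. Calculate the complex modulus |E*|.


|E*| = sqrt(E'^2 + E''^2)
= sqrt(12.27^2 + 2.47^2)
= sqrt(150.5529 + 6.1009)
= 12.516 MPa

12.516 MPa


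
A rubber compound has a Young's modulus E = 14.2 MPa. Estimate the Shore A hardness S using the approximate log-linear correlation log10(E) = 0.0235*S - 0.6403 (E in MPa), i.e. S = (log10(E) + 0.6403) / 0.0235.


log10(E) = 0.0235*S - 0.6403  =>  S = (log10(E) + 0.6403) / 0.0235
log10(14.2) = 1.152288
S = (1.152288 + 0.6403) / 0.0235 = 1.792588 / 0.0235
S = 76.3

Shore A = 76.3


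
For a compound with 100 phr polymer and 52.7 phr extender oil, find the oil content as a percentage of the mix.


Oil % = oil / (100 + oil) * 100
= 52.7 / (100 + 52.7) * 100
= 52.7 / 152.7 * 100
= 34.51%

34.51%


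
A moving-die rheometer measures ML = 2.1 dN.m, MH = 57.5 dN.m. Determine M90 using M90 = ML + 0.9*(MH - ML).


M90 = ML + 0.9 * (MH - ML)
M90 = 2.1 + 0.9 * (57.5 - 2.1)
M90 = 2.1 + 0.9 * 55.4
M90 = 51.96 dN.m

51.96 dN.m


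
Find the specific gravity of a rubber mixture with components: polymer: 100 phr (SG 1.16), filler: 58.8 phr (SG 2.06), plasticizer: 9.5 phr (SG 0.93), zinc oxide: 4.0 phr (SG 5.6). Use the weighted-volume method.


Sum of weights = 172.3
Volume contributions:
  polymer: 100/1.16 = 86.2069
  filler: 58.8/2.06 = 28.5437
  plasticizer: 9.5/0.93 = 10.2151
  zinc oxide: 4.0/5.6 = 0.7143
Sum of volumes = 125.6799
SG = 172.3 / 125.6799 = 1.371

SG = 1.371


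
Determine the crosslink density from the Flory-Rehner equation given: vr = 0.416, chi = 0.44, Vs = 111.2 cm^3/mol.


ln(1 - vr) = ln(1 - 0.416) = -0.5379
Numerator = -((-0.5379) + 0.416 + 0.44 * 0.416^2) = 0.0457
Denominator = 111.2 * (0.416^(1/3) - 0.416/2) = 59.8814
nu = 0.0457 / 59.8814 = 7.6334e-04 mol/cm^3

7.6334e-04 mol/cm^3


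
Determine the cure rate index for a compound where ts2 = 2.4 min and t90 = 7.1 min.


CRI = 100 / (t90 - ts2)
= 100 / (7.1 - 2.4)
= 100 / 4.7
= 21.28 min^-1

21.28 min^-1


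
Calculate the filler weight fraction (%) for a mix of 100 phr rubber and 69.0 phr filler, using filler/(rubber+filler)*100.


Filler % = filler / (rubber + filler) * 100
= 69.0 / (100 + 69.0) * 100
= 69.0 / 169.0 * 100
= 40.83%

40.83%


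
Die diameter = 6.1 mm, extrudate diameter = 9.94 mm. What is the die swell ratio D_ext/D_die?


Die swell ratio = D_extrudate / D_die
= 9.94 / 6.1
= 1.63

Die swell = 1.63


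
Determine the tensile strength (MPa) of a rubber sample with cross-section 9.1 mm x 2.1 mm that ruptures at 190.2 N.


Area = width * thickness = 9.1 * 2.1 = 19.11 mm^2
TS = force / area = 190.2 / 19.11 = 9.95 MPa

9.95 MPa


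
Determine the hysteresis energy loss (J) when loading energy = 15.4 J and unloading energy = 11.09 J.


Hysteresis loss = loading - unloading
= 15.4 - 11.09
= 4.31 J

4.31 J


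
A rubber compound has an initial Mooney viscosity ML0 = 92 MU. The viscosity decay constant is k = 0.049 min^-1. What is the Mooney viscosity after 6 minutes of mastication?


ML = ML0 * exp(-k * t)
ML = 92 * exp(-0.049 * 6)
ML = 92 * 0.7453
ML = 68.57 MU

68.57 MU


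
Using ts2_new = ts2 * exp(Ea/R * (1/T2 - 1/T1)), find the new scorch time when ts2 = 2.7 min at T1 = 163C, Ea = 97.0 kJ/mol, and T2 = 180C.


Convert temperatures: T1 = 163 + 273.15 = 436.15 K, T2 = 180 + 273.15 = 453.15 K
ts2_new = 2.7 * exp(97000 / 8.314 * (1/453.15 - 1/436.15))
1/T2 - 1/T1 = -8.6014e-05
ts2_new = 0.99 min

0.99 min


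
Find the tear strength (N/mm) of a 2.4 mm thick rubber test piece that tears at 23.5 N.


Tear strength = force / thickness
= 23.5 / 2.4
= 9.79 N/mm

9.79 N/mm


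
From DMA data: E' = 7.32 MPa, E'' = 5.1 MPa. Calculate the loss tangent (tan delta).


tan delta = E'' / E'
= 5.1 / 7.32
= 0.6967

tan delta = 0.6967


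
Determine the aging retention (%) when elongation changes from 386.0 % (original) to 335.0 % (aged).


Retention = aged / original * 100
= 335.0 / 386.0 * 100
= 86.8%

86.8%


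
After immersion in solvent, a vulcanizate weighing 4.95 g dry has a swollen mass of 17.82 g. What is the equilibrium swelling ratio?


Q = W_swollen / W_dry
Q = 17.82 / 4.95
Q = 3.6

Q = 3.6


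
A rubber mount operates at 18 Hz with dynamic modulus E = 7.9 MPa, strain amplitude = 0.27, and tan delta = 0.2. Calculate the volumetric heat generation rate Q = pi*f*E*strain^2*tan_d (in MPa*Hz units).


Q = pi * f * E * strain^2 * tan_d
= pi * 18 * 7.9 * 0.27^2 * 0.2
= pi * 18 * 7.9 * 0.0729 * 0.2
= 6.5134

Q = 6.5134


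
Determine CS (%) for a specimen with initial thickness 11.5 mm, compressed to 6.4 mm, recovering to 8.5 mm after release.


CS = (t0 - recovered) / (t0 - ts) * 100
= (11.5 - 8.5) / (11.5 - 6.4) * 100
= 3.0 / 5.1 * 100
= 58.8%

58.8%


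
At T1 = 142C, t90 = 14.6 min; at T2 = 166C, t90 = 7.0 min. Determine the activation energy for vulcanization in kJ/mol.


T1 = 415.15 K, T2 = 439.15 K
1/T1 - 1/T2 = 1.3164e-04
ln(t1/t2) = ln(14.6/7.0) = 0.7351
Ea = 8.314 * 0.7351 / 1.3164e-04 = 46426.9179 J/mol
Ea = 46.43 kJ/mol

46.43 kJ/mol


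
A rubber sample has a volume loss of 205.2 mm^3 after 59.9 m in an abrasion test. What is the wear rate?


Rate = volume_loss / distance
= 205.2 / 59.9
= 3.426 mm^3/m

3.426 mm^3/m


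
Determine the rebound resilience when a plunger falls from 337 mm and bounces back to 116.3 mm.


Resilience = h_rebound / h_drop * 100
= 116.3 / 337 * 100
= 34.5%

34.5%


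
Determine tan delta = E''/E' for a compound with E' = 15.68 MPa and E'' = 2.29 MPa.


tan delta = E'' / E'
= 2.29 / 15.68
= 0.146

tan delta = 0.146


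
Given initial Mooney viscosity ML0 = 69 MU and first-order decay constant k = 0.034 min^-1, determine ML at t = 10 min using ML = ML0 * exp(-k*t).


ML = ML0 * exp(-k * t)
ML = 69 * exp(-0.034 * 10)
ML = 69 * 0.7118
ML = 49.11 MU

49.11 MU


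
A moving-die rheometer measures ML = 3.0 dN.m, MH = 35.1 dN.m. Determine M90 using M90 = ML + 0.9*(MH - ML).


M90 = ML + 0.9 * (MH - ML)
M90 = 3.0 + 0.9 * (35.1 - 3.0)
M90 = 3.0 + 0.9 * 32.1
M90 = 31.89 dN.m

31.89 dN.m


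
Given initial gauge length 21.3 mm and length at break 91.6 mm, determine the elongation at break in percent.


Elongation = (Lf - L0) / L0 * 100
= (91.6 - 21.3) / 21.3 * 100
= 70.3 / 21.3 * 100
= 330.0%

330.0%


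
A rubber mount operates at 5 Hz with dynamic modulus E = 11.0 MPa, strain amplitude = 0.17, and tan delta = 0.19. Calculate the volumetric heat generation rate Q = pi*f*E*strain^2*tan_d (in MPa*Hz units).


Q = pi * f * E * strain^2 * tan_d
= pi * 5 * 11.0 * 0.17^2 * 0.19
= pi * 5 * 11.0 * 0.0289 * 0.19
= 0.9488

Q = 0.9488


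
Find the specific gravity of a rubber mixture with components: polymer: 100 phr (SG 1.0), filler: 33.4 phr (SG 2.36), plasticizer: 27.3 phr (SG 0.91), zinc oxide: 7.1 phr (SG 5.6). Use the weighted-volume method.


Sum of weights = 167.8
Volume contributions:
  polymer: 100/1.0 = 100.0000
  filler: 33.4/2.36 = 14.1525
  plasticizer: 27.3/0.91 = 30.0000
  zinc oxide: 7.1/5.6 = 1.2679
Sum of volumes = 145.4204
SG = 167.8 / 145.4204 = 1.154

SG = 1.154


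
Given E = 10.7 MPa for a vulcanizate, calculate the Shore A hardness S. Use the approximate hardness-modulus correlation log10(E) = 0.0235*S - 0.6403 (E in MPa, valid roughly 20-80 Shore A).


log10(E) = 0.0235*S - 0.6403  =>  S = (log10(E) + 0.6403) / 0.0235
log10(10.7) = 1.029384
S = (1.029384 + 0.6403) / 0.0235 = 1.669684 / 0.0235
S = 71.1

Shore A = 71.1


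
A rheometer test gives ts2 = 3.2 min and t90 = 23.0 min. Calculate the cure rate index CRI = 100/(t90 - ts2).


CRI = 100 / (t90 - ts2)
= 100 / (23.0 - 3.2)
= 100 / 19.8
= 5.05 min^-1

5.05 min^-1


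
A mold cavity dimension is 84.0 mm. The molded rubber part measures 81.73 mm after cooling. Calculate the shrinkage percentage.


Shrinkage = (mold - part) / mold * 100
= (84.0 - 81.73) / 84.0 * 100
= 2.27 / 84.0 * 100
= 2.7%

2.7%


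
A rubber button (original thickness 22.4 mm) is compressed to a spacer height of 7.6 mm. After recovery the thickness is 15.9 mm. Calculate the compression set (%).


CS = (t0 - recovered) / (t0 - ts) * 100
= (22.4 - 15.9) / (22.4 - 7.6) * 100
= 6.5 / 14.8 * 100
= 43.9%

43.9%


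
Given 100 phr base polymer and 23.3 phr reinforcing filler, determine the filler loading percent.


Filler % = filler / (rubber + filler) * 100
= 23.3 / (100 + 23.3) * 100
= 23.3 / 123.3 * 100
= 18.9%

18.9%


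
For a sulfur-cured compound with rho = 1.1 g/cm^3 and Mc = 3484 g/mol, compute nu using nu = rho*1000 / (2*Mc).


nu = rho * 1000 / (2 * Mc)
nu = 1.1 * 1000 / (2 * 3484)
nu = 1100.0 / 6968
nu = 0.1579 mol/L

0.1579 mol/L


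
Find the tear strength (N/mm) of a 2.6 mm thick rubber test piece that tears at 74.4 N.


Tear strength = force / thickness
= 74.4 / 2.6
= 28.62 N/mm

28.62 N/mm
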